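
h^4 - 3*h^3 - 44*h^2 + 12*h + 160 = (h - 8)*(h - 2)*(h + 2)*(h + 5)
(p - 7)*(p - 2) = p^2 - 9*p + 14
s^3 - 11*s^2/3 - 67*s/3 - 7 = (s - 7)*(s + 1/3)*(s + 3)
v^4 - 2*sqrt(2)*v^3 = v^3*(v - 2*sqrt(2))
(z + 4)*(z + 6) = z^2 + 10*z + 24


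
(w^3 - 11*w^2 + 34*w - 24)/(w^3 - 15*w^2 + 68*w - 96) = (w^2 - 7*w + 6)/(w^2 - 11*w + 24)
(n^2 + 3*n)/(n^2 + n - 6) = n/(n - 2)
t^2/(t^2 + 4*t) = t/(t + 4)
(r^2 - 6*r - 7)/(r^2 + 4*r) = (r^2 - 6*r - 7)/(r*(r + 4))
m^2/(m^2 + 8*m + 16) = m^2/(m^2 + 8*m + 16)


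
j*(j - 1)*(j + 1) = j^3 - j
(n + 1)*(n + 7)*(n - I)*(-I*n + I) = -I*n^4 - n^3 - 7*I*n^3 - 7*n^2 + I*n^2 + n + 7*I*n + 7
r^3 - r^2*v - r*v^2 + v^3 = (r - v)^2*(r + v)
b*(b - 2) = b^2 - 2*b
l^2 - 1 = (l - 1)*(l + 1)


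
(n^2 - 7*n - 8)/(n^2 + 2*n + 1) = (n - 8)/(n + 1)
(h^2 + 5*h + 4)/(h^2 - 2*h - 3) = (h + 4)/(h - 3)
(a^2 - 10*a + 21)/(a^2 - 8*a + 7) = (a - 3)/(a - 1)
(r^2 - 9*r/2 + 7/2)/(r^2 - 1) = (r - 7/2)/(r + 1)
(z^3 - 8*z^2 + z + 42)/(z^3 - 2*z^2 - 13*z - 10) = (z^2 - 10*z + 21)/(z^2 - 4*z - 5)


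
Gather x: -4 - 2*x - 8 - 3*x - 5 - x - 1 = -6*x - 18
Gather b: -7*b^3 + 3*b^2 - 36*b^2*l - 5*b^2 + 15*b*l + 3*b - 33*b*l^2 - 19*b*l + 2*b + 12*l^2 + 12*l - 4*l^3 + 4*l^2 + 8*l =-7*b^3 + b^2*(-36*l - 2) + b*(-33*l^2 - 4*l + 5) - 4*l^3 + 16*l^2 + 20*l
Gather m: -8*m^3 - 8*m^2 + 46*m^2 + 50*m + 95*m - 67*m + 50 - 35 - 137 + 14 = -8*m^3 + 38*m^2 + 78*m - 108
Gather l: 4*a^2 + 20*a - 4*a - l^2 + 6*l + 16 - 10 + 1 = 4*a^2 + 16*a - l^2 + 6*l + 7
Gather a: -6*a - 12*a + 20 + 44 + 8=72 - 18*a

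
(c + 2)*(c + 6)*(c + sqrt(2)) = c^3 + sqrt(2)*c^2 + 8*c^2 + 8*sqrt(2)*c + 12*c + 12*sqrt(2)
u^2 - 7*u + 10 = (u - 5)*(u - 2)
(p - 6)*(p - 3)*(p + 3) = p^3 - 6*p^2 - 9*p + 54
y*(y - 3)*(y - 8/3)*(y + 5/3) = y^4 - 4*y^3 - 13*y^2/9 + 40*y/3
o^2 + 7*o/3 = o*(o + 7/3)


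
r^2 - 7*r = r*(r - 7)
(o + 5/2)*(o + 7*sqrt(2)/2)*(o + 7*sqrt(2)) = o^3 + 5*o^2/2 + 21*sqrt(2)*o^2/2 + 105*sqrt(2)*o/4 + 49*o + 245/2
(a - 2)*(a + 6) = a^2 + 4*a - 12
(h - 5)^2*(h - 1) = h^3 - 11*h^2 + 35*h - 25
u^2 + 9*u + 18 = (u + 3)*(u + 6)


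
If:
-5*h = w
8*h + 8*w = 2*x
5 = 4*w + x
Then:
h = -5/36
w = 25/36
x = 20/9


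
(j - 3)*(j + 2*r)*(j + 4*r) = j^3 + 6*j^2*r - 3*j^2 + 8*j*r^2 - 18*j*r - 24*r^2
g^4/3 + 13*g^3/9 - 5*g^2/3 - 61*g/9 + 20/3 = (g/3 + 1)*(g - 5/3)*(g - 1)*(g + 4)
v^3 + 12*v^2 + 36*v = v*(v + 6)^2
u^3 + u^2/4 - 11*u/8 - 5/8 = (u - 5/4)*(u + 1/2)*(u + 1)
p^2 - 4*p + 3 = (p - 3)*(p - 1)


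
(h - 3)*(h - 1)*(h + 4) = h^3 - 13*h + 12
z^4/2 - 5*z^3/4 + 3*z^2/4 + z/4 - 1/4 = (z/2 + 1/4)*(z - 1)^3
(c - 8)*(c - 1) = c^2 - 9*c + 8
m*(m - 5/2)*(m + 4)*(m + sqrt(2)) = m^4 + sqrt(2)*m^3 + 3*m^3/2 - 10*m^2 + 3*sqrt(2)*m^2/2 - 10*sqrt(2)*m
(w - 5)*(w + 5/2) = w^2 - 5*w/2 - 25/2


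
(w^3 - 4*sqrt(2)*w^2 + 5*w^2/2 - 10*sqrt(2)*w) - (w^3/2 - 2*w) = w^3/2 - 4*sqrt(2)*w^2 + 5*w^2/2 - 10*sqrt(2)*w + 2*w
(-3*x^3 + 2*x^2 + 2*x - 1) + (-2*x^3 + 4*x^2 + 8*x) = -5*x^3 + 6*x^2 + 10*x - 1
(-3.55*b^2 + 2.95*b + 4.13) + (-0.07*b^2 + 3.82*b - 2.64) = -3.62*b^2 + 6.77*b + 1.49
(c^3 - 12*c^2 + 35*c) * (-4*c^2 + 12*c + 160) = -4*c^5 + 60*c^4 - 124*c^3 - 1500*c^2 + 5600*c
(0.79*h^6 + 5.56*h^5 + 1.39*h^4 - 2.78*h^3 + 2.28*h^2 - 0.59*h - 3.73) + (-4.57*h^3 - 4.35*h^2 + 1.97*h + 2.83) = 0.79*h^6 + 5.56*h^5 + 1.39*h^4 - 7.35*h^3 - 2.07*h^2 + 1.38*h - 0.9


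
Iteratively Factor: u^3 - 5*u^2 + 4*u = (u - 1)*(u^2 - 4*u) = u*(u - 1)*(u - 4)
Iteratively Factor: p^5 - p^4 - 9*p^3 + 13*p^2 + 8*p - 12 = (p - 1)*(p^4 - 9*p^2 + 4*p + 12) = (p - 1)*(p + 3)*(p^3 - 3*p^2 + 4) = (p - 2)*(p - 1)*(p + 3)*(p^2 - p - 2) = (p - 2)^2*(p - 1)*(p + 3)*(p + 1)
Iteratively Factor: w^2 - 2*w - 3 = (w + 1)*(w - 3)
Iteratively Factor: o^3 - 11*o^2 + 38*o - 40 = (o - 2)*(o^2 - 9*o + 20) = (o - 5)*(o - 2)*(o - 4)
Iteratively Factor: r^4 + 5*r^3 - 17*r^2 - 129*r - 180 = (r + 4)*(r^3 + r^2 - 21*r - 45) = (r - 5)*(r + 4)*(r^2 + 6*r + 9) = (r - 5)*(r + 3)*(r + 4)*(r + 3)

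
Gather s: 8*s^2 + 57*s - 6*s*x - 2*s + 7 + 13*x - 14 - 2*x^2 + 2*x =8*s^2 + s*(55 - 6*x) - 2*x^2 + 15*x - 7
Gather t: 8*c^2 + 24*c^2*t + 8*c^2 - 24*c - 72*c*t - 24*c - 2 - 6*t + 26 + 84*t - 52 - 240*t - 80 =16*c^2 - 48*c + t*(24*c^2 - 72*c - 162) - 108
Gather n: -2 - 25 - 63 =-90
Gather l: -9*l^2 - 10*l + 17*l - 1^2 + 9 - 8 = -9*l^2 + 7*l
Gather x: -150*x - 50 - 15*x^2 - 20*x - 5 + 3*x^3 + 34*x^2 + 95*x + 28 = 3*x^3 + 19*x^2 - 75*x - 27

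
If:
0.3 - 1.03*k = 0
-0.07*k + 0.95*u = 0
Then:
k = 0.29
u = 0.02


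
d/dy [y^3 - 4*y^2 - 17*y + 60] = 3*y^2 - 8*y - 17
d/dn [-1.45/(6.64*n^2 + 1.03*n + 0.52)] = (19.256*n + 1.4935)/(6.64*n^2 + 1.03*n + 0.52)^2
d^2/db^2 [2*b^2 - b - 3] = 4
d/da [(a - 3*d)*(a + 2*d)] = 2*a - d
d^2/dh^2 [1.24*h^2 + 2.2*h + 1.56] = 2.48000000000000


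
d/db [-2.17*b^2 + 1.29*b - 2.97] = 1.29 - 4.34*b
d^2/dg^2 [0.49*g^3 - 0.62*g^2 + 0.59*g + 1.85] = 2.94*g - 1.24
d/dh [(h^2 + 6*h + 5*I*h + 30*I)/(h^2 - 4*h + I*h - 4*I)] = (h^2*(-10 - 4*I) - 68*I*h + 50 + 96*I)/(h^4 + h^3*(-8 + 2*I) + h^2*(15 - 16*I) + h*(8 + 32*I) - 16)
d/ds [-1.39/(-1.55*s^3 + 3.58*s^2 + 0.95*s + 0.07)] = (-6.4635*s^2 + 9.9524*s + 1.3205)/(-1.55*s^3 + 3.58*s^2 + 0.95*s + 0.07)^2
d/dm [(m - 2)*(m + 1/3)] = 2*m - 5/3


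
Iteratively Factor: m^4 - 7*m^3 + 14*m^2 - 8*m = (m - 2)*(m^3 - 5*m^2 + 4*m) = (m - 2)*(m - 1)*(m^2 - 4*m) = (m - 4)*(m - 2)*(m - 1)*(m)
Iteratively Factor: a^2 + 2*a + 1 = (a + 1)*(a + 1)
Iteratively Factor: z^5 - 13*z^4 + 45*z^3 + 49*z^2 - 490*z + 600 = (z + 3)*(z^4 - 16*z^3 + 93*z^2 - 230*z + 200) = (z - 2)*(z + 3)*(z^3 - 14*z^2 + 65*z - 100) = (z - 5)*(z - 2)*(z + 3)*(z^2 - 9*z + 20) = (z - 5)*(z - 4)*(z - 2)*(z + 3)*(z - 5)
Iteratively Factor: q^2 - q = (q - 1)*(q)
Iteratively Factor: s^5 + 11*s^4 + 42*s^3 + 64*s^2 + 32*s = (s + 4)*(s^4 + 7*s^3 + 14*s^2 + 8*s) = (s + 4)^2*(s^3 + 3*s^2 + 2*s) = (s + 1)*(s + 4)^2*(s^2 + 2*s) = s*(s + 1)*(s + 4)^2*(s + 2)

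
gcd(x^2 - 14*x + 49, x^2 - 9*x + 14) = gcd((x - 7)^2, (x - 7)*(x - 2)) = x - 7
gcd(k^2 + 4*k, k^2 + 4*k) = k^2 + 4*k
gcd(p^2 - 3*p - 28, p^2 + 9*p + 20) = p + 4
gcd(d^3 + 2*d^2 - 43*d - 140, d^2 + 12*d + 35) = d + 5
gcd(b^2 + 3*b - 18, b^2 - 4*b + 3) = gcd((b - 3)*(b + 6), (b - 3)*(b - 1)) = b - 3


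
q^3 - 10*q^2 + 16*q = q*(q - 8)*(q - 2)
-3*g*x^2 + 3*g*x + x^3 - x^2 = x*(-3*g + x)*(x - 1)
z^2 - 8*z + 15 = (z - 5)*(z - 3)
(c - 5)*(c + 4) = c^2 - c - 20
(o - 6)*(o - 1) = o^2 - 7*o + 6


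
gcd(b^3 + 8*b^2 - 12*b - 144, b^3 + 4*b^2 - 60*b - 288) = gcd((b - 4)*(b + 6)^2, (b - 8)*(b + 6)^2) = b^2 + 12*b + 36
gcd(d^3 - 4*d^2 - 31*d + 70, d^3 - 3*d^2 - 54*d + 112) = d - 2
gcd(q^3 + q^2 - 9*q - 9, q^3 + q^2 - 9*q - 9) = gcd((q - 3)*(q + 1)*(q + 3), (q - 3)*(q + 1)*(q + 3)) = q^3 + q^2 - 9*q - 9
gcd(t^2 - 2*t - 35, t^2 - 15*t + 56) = t - 7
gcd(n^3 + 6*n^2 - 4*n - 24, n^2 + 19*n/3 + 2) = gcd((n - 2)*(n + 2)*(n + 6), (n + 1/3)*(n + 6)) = n + 6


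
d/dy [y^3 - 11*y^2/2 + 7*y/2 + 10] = 3*y^2 - 11*y + 7/2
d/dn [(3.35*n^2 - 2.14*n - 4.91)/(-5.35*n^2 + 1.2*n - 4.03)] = (-7.429*n^2 - 79.538*n + 14.5162)/(28.6225*n^4 - 12.84*n^3 + 44.561*n^2 - 9.672*n + 16.2409)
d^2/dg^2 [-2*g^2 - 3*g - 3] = -4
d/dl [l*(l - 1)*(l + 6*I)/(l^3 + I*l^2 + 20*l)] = (l^2*(1 - 5*I) + l*(40 + 12*I) - 26 + 120*I)/(l^4 + 2*I*l^3 + 39*l^2 + 40*I*l + 400)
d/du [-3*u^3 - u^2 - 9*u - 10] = -9*u^2 - 2*u - 9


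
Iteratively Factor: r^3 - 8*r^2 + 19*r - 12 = (r - 1)*(r^2 - 7*r + 12) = (r - 3)*(r - 1)*(r - 4)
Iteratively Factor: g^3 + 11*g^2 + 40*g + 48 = (g + 3)*(g^2 + 8*g + 16) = (g + 3)*(g + 4)*(g + 4)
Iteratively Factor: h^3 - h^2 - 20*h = (h + 4)*(h^2 - 5*h) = (h - 5)*(h + 4)*(h)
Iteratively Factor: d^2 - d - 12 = (d - 4)*(d + 3)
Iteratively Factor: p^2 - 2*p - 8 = (p - 4)*(p + 2)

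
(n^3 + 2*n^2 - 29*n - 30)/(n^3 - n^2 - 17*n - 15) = (n + 6)/(n + 3)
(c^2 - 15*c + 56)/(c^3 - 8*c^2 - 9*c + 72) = (c - 7)/(c^2 - 9)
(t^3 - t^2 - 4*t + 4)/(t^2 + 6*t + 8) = (t^2 - 3*t + 2)/(t + 4)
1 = 1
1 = 1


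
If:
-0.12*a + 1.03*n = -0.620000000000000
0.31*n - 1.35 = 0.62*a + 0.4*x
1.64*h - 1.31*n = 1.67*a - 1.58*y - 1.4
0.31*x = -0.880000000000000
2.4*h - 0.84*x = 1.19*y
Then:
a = -0.69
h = -1.37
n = -0.68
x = -2.84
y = -0.76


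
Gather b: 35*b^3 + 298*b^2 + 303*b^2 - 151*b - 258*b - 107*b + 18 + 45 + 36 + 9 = 35*b^3 + 601*b^2 - 516*b + 108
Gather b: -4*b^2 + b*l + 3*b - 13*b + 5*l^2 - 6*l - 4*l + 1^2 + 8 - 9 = -4*b^2 + b*(l - 10) + 5*l^2 - 10*l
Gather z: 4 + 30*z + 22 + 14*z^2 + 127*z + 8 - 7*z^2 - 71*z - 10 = 7*z^2 + 86*z + 24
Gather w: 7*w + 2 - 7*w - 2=0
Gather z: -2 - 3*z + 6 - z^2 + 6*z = -z^2 + 3*z + 4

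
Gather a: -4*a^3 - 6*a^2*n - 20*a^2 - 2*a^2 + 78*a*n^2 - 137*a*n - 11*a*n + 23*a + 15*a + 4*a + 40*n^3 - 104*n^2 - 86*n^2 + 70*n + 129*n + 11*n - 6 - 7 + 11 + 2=-4*a^3 + a^2*(-6*n - 22) + a*(78*n^2 - 148*n + 42) + 40*n^3 - 190*n^2 + 210*n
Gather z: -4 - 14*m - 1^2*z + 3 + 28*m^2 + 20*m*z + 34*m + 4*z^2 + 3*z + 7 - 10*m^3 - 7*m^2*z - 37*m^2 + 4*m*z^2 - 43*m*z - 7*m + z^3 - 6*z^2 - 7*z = -10*m^3 - 9*m^2 + 13*m + z^3 + z^2*(4*m - 2) + z*(-7*m^2 - 23*m - 5) + 6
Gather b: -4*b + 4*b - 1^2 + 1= 0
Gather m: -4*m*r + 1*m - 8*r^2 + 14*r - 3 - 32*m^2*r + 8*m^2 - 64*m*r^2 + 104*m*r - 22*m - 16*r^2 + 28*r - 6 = m^2*(8 - 32*r) + m*(-64*r^2 + 100*r - 21) - 24*r^2 + 42*r - 9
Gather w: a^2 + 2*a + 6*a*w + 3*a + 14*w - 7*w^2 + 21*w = a^2 + 5*a - 7*w^2 + w*(6*a + 35)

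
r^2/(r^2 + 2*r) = r/(r + 2)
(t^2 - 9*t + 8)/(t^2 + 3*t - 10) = (t^2 - 9*t + 8)/(t^2 + 3*t - 10)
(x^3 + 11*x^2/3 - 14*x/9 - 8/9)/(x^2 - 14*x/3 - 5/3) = (3*x^2 + 10*x - 8)/(3*(x - 5))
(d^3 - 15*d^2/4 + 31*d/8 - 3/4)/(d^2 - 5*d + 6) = (8*d^2 - 14*d + 3)/(8*(d - 3))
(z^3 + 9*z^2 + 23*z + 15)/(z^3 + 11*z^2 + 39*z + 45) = (z + 1)/(z + 3)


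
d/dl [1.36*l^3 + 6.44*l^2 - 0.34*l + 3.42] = 4.08*l^2 + 12.88*l - 0.34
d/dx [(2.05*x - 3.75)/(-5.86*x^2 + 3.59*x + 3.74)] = (12.013*x^2 - 43.95*x + 21.1295)/(34.3396*x^4 - 42.0748*x^3 - 30.9447*x^2 + 26.8532*x + 13.9876)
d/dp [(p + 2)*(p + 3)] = 2*p + 5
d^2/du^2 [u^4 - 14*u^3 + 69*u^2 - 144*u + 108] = 12*u^2 - 84*u + 138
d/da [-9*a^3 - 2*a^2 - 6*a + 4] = -27*a^2 - 4*a - 6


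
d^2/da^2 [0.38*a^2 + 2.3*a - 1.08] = 0.760000000000000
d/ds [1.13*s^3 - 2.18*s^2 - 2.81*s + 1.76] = 3.39*s^2 - 4.36*s - 2.81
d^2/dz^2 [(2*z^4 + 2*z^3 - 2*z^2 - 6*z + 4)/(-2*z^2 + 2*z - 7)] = 4*(-4*z^6 + 12*z^5 - 54*z^4 + 138*z^3 - 318*z^2 - 249*z + 111)/(8*z^6 - 24*z^5 + 108*z^4 - 176*z^3 + 378*z^2 - 294*z + 343)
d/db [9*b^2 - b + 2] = 18*b - 1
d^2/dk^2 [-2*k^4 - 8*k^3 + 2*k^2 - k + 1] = -24*k^2 - 48*k + 4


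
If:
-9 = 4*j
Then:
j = -9/4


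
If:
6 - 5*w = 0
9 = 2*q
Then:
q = 9/2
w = 6/5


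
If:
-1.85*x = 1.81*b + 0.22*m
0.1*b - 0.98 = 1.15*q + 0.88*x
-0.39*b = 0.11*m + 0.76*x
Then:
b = -0.320388349514563*x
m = -5.77316857899382*x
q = -0.793077247783875*x - 0.852173913043478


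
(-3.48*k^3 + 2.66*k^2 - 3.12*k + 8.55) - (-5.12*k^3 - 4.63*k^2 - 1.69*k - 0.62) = 1.64*k^3 + 7.29*k^2 - 1.43*k + 9.17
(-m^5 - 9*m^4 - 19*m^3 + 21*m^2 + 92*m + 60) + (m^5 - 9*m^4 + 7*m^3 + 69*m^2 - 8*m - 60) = -18*m^4 - 12*m^3 + 90*m^2 + 84*m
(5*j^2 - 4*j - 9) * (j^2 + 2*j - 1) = 5*j^4 + 6*j^3 - 22*j^2 - 14*j + 9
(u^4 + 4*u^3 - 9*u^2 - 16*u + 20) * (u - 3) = u^5 + u^4 - 21*u^3 + 11*u^2 + 68*u - 60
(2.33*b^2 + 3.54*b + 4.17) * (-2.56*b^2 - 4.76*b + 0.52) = -5.9648*b^4 - 20.1532*b^3 - 26.314*b^2 - 18.0084*b + 2.1684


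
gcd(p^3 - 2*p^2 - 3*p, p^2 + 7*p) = p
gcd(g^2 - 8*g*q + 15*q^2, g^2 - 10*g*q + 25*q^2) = -g + 5*q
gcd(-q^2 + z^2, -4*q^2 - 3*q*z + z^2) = q + z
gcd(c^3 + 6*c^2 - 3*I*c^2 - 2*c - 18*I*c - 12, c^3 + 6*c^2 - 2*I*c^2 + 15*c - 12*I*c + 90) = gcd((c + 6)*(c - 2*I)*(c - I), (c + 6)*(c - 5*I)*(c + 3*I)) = c + 6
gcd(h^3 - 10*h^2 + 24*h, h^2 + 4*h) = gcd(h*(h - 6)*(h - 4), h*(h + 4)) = h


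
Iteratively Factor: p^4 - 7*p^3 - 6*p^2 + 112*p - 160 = (p + 4)*(p^3 - 11*p^2 + 38*p - 40) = (p - 2)*(p + 4)*(p^2 - 9*p + 20) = (p - 4)*(p - 2)*(p + 4)*(p - 5)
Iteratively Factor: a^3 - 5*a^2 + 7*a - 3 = (a - 1)*(a^2 - 4*a + 3) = (a - 3)*(a - 1)*(a - 1)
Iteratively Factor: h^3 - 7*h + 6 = (h - 2)*(h^2 + 2*h - 3) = (h - 2)*(h + 3)*(h - 1)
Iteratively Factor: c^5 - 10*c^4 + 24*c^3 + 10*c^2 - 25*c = (c + 1)*(c^4 - 11*c^3 + 35*c^2 - 25*c) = (c - 5)*(c + 1)*(c^3 - 6*c^2 + 5*c) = c*(c - 5)*(c + 1)*(c^2 - 6*c + 5) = c*(c - 5)^2*(c + 1)*(c - 1)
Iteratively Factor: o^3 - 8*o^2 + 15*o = (o - 5)*(o^2 - 3*o) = (o - 5)*(o - 3)*(o)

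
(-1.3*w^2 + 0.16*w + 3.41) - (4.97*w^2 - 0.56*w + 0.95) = -6.27*w^2 + 0.72*w + 2.46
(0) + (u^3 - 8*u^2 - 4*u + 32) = u^3 - 8*u^2 - 4*u + 32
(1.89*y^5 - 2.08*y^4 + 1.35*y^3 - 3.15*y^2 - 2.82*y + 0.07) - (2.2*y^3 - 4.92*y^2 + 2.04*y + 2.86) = 1.89*y^5 - 2.08*y^4 - 0.85*y^3 + 1.77*y^2 - 4.86*y - 2.79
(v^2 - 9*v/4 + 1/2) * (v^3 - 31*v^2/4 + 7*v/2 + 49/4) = v^5 - 10*v^4 + 343*v^3/16 + v^2/2 - 413*v/16 + 49/8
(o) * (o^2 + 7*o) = o^3 + 7*o^2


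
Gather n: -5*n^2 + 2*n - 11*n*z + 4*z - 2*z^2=-5*n^2 + n*(2 - 11*z) - 2*z^2 + 4*z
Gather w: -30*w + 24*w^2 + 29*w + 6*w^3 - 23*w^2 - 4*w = 6*w^3 + w^2 - 5*w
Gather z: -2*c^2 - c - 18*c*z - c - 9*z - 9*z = -2*c^2 - 2*c + z*(-18*c - 18)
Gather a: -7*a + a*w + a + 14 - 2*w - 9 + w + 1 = a*(w - 6) - w + 6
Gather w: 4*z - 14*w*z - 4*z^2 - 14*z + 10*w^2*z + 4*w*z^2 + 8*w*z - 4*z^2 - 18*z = 10*w^2*z + w*(4*z^2 - 6*z) - 8*z^2 - 28*z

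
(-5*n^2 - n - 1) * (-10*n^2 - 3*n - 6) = 50*n^4 + 25*n^3 + 43*n^2 + 9*n + 6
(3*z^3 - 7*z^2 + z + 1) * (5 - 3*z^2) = -9*z^5 + 21*z^4 + 12*z^3 - 38*z^2 + 5*z + 5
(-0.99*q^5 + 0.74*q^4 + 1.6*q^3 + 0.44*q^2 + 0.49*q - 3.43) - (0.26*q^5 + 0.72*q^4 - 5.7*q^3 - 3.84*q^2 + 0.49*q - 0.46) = -1.25*q^5 + 0.02*q^4 + 7.3*q^3 + 4.28*q^2 - 2.97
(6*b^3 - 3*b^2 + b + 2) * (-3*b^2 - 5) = -18*b^5 + 9*b^4 - 33*b^3 + 9*b^2 - 5*b - 10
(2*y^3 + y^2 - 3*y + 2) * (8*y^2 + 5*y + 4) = 16*y^5 + 18*y^4 - 11*y^3 + 5*y^2 - 2*y + 8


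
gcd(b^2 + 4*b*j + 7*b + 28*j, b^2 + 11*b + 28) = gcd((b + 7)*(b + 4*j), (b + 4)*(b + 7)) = b + 7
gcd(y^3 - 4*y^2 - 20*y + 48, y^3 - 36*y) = y - 6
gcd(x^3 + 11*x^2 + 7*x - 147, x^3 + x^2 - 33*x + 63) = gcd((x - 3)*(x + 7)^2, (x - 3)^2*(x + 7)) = x^2 + 4*x - 21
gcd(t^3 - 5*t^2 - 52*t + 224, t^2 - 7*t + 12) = t - 4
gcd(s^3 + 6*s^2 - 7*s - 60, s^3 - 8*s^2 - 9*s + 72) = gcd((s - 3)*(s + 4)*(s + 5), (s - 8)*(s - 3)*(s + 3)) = s - 3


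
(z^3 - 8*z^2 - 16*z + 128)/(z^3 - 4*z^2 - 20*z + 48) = (z^2 - 12*z + 32)/(z^2 - 8*z + 12)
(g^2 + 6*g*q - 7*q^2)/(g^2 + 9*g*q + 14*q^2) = (g - q)/(g + 2*q)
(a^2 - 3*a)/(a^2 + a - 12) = a/(a + 4)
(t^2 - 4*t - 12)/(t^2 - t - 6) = (t - 6)/(t - 3)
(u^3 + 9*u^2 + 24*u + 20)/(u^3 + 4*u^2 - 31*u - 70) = (u^2 + 7*u + 10)/(u^2 + 2*u - 35)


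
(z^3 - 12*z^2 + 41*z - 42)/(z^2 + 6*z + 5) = (z^3 - 12*z^2 + 41*z - 42)/(z^2 + 6*z + 5)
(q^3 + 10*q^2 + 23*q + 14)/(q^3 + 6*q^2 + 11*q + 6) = (q + 7)/(q + 3)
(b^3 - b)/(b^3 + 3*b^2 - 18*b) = (b^2 - 1)/(b^2 + 3*b - 18)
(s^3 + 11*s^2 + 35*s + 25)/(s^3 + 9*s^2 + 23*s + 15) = (s + 5)/(s + 3)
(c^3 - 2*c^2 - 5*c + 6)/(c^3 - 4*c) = (c^2 - 4*c + 3)/(c*(c - 2))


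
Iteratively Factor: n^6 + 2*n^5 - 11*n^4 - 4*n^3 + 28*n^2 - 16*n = (n - 2)*(n^5 + 4*n^4 - 3*n^3 - 10*n^2 + 8*n) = (n - 2)*(n + 2)*(n^4 + 2*n^3 - 7*n^2 + 4*n) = (n - 2)*(n - 1)*(n + 2)*(n^3 + 3*n^2 - 4*n) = (n - 2)*(n - 1)^2*(n + 2)*(n^2 + 4*n) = n*(n - 2)*(n - 1)^2*(n + 2)*(n + 4)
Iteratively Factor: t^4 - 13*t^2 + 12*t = (t + 4)*(t^3 - 4*t^2 + 3*t) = (t - 3)*(t + 4)*(t^2 - t) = (t - 3)*(t - 1)*(t + 4)*(t)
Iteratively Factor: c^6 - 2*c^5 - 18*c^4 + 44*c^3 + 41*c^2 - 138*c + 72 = (c + 2)*(c^5 - 4*c^4 - 10*c^3 + 64*c^2 - 87*c + 36) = (c - 3)*(c + 2)*(c^4 - c^3 - 13*c^2 + 25*c - 12) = (c - 3)^2*(c + 2)*(c^3 + 2*c^2 - 7*c + 4) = (c - 3)^2*(c + 2)*(c + 4)*(c^2 - 2*c + 1) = (c - 3)^2*(c - 1)*(c + 2)*(c + 4)*(c - 1)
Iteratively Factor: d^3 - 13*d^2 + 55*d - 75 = (d - 5)*(d^2 - 8*d + 15) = (d - 5)*(d - 3)*(d - 5)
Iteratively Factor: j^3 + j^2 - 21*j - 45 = (j + 3)*(j^2 - 2*j - 15) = (j - 5)*(j + 3)*(j + 3)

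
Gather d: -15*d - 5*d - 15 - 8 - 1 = -20*d - 24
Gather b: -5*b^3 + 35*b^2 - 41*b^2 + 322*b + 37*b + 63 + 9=-5*b^3 - 6*b^2 + 359*b + 72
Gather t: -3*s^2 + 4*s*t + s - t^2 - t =-3*s^2 + s - t^2 + t*(4*s - 1)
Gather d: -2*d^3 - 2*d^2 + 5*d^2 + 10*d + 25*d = -2*d^3 + 3*d^2 + 35*d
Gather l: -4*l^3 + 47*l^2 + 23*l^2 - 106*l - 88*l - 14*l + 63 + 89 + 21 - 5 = -4*l^3 + 70*l^2 - 208*l + 168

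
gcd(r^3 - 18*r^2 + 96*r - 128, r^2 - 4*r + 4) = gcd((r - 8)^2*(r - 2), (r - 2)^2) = r - 2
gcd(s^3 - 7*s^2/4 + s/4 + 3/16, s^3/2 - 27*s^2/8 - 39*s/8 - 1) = s + 1/4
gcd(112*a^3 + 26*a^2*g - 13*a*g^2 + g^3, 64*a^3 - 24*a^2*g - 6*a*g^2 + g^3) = 8*a - g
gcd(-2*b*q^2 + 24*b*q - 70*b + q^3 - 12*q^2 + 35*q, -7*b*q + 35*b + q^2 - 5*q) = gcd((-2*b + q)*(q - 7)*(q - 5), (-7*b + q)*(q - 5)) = q - 5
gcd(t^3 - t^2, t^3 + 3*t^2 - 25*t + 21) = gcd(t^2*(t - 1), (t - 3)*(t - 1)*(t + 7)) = t - 1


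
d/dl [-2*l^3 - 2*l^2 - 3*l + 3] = -6*l^2 - 4*l - 3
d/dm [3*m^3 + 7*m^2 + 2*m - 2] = 9*m^2 + 14*m + 2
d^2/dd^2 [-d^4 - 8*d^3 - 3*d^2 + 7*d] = -12*d^2 - 48*d - 6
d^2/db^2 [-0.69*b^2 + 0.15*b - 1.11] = -1.38000000000000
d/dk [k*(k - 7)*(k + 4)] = 3*k^2 - 6*k - 28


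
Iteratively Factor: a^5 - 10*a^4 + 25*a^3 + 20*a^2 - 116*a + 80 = (a - 1)*(a^4 - 9*a^3 + 16*a^2 + 36*a - 80) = (a - 4)*(a - 1)*(a^3 - 5*a^2 - 4*a + 20) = (a - 4)*(a - 1)*(a + 2)*(a^2 - 7*a + 10) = (a - 4)*(a - 2)*(a - 1)*(a + 2)*(a - 5)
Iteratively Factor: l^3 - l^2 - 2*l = (l - 2)*(l^2 + l) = (l - 2)*(l + 1)*(l)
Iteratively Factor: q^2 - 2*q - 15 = (q - 5)*(q + 3)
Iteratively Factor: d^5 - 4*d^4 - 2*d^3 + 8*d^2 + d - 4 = (d - 1)*(d^4 - 3*d^3 - 5*d^2 + 3*d + 4) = (d - 4)*(d - 1)*(d^3 + d^2 - d - 1) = (d - 4)*(d - 1)^2*(d^2 + 2*d + 1) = (d - 4)*(d - 1)^2*(d + 1)*(d + 1)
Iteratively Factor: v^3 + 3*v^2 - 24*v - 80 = (v + 4)*(v^2 - v - 20) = (v + 4)^2*(v - 5)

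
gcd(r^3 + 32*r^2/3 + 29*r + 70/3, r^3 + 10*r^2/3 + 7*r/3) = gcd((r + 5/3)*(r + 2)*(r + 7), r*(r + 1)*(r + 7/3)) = 1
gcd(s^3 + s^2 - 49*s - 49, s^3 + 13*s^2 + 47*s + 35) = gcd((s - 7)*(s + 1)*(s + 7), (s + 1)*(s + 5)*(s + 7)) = s^2 + 8*s + 7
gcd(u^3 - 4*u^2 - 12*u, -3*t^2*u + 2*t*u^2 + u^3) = u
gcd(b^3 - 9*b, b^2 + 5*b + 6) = b + 3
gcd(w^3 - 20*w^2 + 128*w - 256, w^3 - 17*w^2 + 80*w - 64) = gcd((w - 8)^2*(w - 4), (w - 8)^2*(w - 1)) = w^2 - 16*w + 64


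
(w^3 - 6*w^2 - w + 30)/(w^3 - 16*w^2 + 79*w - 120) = (w + 2)/(w - 8)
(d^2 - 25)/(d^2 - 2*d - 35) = (d - 5)/(d - 7)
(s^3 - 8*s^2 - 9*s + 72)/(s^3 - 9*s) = (s - 8)/s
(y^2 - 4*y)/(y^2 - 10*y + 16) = y*(y - 4)/(y^2 - 10*y + 16)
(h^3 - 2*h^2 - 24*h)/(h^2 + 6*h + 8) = h*(h - 6)/(h + 2)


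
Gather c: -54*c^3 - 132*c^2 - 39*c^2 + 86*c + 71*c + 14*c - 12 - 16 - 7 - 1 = -54*c^3 - 171*c^2 + 171*c - 36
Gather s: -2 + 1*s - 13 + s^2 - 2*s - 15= s^2 - s - 30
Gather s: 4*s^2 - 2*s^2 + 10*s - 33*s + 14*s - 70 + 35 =2*s^2 - 9*s - 35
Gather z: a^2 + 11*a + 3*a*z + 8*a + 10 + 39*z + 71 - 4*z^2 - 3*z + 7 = a^2 + 19*a - 4*z^2 + z*(3*a + 36) + 88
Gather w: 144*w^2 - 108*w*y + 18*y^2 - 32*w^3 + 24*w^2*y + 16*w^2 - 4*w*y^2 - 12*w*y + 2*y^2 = -32*w^3 + w^2*(24*y + 160) + w*(-4*y^2 - 120*y) + 20*y^2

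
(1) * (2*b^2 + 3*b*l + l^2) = 2*b^2 + 3*b*l + l^2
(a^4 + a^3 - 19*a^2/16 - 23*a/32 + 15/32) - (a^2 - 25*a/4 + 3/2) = a^4 + a^3 - 35*a^2/16 + 177*a/32 - 33/32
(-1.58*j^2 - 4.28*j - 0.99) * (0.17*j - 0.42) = -0.2686*j^3 - 0.0640000000000002*j^2 + 1.6293*j + 0.4158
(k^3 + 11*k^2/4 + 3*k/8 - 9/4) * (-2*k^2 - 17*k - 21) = -2*k^5 - 45*k^4/2 - 137*k^3/2 - 477*k^2/8 + 243*k/8 + 189/4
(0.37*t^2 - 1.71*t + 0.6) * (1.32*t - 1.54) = 0.4884*t^3 - 2.827*t^2 + 3.4254*t - 0.924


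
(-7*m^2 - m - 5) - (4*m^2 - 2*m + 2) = -11*m^2 + m - 7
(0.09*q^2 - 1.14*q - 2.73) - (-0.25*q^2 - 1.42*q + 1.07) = 0.34*q^2 + 0.28*q - 3.8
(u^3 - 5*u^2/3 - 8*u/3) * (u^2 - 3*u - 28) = u^5 - 14*u^4/3 - 77*u^3/3 + 164*u^2/3 + 224*u/3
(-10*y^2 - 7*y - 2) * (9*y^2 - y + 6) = -90*y^4 - 53*y^3 - 71*y^2 - 40*y - 12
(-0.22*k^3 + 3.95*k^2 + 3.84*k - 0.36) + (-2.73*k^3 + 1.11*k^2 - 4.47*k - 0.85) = -2.95*k^3 + 5.06*k^2 - 0.63*k - 1.21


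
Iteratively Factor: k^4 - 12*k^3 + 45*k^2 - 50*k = (k)*(k^3 - 12*k^2 + 45*k - 50) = k*(k - 5)*(k^2 - 7*k + 10) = k*(k - 5)*(k - 2)*(k - 5)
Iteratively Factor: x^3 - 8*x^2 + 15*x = (x)*(x^2 - 8*x + 15) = x*(x - 5)*(x - 3)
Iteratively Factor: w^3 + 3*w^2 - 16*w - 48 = (w - 4)*(w^2 + 7*w + 12) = (w - 4)*(w + 3)*(w + 4)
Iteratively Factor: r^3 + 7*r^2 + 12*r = (r)*(r^2 + 7*r + 12) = r*(r + 3)*(r + 4)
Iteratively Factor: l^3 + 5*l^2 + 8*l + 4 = (l + 2)*(l^2 + 3*l + 2) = (l + 2)^2*(l + 1)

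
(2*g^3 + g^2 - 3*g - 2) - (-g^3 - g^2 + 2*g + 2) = 3*g^3 + 2*g^2 - 5*g - 4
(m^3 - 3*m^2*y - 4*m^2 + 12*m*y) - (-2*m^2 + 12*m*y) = m^3 - 3*m^2*y - 2*m^2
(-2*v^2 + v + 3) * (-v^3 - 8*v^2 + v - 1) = 2*v^5 + 15*v^4 - 13*v^3 - 21*v^2 + 2*v - 3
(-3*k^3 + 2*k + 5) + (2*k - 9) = -3*k^3 + 4*k - 4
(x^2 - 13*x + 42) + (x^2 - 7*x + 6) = 2*x^2 - 20*x + 48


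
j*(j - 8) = j^2 - 8*j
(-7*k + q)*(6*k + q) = -42*k^2 - k*q + q^2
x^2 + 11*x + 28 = (x + 4)*(x + 7)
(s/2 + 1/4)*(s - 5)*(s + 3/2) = s^3/2 - 3*s^2/2 - 37*s/8 - 15/8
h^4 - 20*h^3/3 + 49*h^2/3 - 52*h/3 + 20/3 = (h - 2)^2*(h - 5/3)*(h - 1)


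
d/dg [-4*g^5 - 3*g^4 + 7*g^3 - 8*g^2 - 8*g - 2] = -20*g^4 - 12*g^3 + 21*g^2 - 16*g - 8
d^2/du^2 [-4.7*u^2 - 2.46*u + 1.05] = -9.40000000000000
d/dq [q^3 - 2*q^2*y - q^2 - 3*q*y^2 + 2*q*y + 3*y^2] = 3*q^2 - 4*q*y - 2*q - 3*y^2 + 2*y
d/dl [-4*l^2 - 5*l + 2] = -8*l - 5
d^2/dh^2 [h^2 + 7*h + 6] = 2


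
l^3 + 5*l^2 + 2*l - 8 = (l - 1)*(l + 2)*(l + 4)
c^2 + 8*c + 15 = (c + 3)*(c + 5)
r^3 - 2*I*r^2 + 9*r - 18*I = (r - 3*I)*(r - 2*I)*(r + 3*I)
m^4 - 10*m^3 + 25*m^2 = m^2*(m - 5)^2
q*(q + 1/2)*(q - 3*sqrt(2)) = q^3 - 3*sqrt(2)*q^2 + q^2/2 - 3*sqrt(2)*q/2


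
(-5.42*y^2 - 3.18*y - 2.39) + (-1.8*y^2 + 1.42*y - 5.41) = -7.22*y^2 - 1.76*y - 7.8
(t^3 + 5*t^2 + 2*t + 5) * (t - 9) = t^4 - 4*t^3 - 43*t^2 - 13*t - 45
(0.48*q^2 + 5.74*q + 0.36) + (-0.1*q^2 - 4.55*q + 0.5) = 0.38*q^2 + 1.19*q + 0.86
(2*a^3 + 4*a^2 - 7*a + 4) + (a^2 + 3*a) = 2*a^3 + 5*a^2 - 4*a + 4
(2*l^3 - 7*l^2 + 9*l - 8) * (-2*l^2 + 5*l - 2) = -4*l^5 + 24*l^4 - 57*l^3 + 75*l^2 - 58*l + 16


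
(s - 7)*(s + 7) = s^2 - 49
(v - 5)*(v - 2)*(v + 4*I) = v^3 - 7*v^2 + 4*I*v^2 + 10*v - 28*I*v + 40*I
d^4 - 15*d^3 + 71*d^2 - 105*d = d*(d - 7)*(d - 5)*(d - 3)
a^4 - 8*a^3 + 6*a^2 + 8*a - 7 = (a - 7)*(a - 1)^2*(a + 1)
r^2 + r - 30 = (r - 5)*(r + 6)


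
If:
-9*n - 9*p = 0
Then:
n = -p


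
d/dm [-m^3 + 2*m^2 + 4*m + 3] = -3*m^2 + 4*m + 4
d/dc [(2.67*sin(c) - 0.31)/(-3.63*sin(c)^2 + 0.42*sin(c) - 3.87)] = (9.6921*sin(c)^2 - 2.2506*sin(c) - 10.2027)*cos(c)/(13.1769*sin(c)^4 - 3.0492*sin(c)^3 + 28.2726*sin(c)^2 - 3.2508*sin(c) + 14.9769)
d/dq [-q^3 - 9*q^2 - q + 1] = -3*q^2 - 18*q - 1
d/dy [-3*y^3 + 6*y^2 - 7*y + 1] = -9*y^2 + 12*y - 7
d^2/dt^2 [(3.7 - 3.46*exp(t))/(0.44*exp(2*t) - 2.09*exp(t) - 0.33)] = (-0.669856*exp(4*t) - 0.316535999999996*exp(3*t) - 13.221912*exp(2*t) + 20.697292*exp(t) - 2.928684)*exp(t)/(0.085184*exp(6*t) - 1.213872*exp(5*t) + 5.574228*exp(4*t) - 7.308521*exp(3*t) - 4.180671*exp(2*t) - 0.682803*exp(t) - 0.035937)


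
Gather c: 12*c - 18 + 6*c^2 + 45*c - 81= 6*c^2 + 57*c - 99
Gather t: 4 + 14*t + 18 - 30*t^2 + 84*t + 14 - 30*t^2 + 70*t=-60*t^2 + 168*t + 36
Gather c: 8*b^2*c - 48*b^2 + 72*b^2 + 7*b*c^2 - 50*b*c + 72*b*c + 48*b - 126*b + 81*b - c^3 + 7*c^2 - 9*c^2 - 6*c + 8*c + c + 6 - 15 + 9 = 24*b^2 + 3*b - c^3 + c^2*(7*b - 2) + c*(8*b^2 + 22*b + 3)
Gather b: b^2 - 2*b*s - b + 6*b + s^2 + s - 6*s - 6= b^2 + b*(5 - 2*s) + s^2 - 5*s - 6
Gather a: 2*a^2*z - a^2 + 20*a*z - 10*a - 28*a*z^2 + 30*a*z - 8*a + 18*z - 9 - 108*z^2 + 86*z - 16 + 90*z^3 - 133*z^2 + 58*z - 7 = a^2*(2*z - 1) + a*(-28*z^2 + 50*z - 18) + 90*z^3 - 241*z^2 + 162*z - 32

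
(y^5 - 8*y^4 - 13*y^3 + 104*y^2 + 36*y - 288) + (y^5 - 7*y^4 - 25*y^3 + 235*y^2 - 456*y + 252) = 2*y^5 - 15*y^4 - 38*y^3 + 339*y^2 - 420*y - 36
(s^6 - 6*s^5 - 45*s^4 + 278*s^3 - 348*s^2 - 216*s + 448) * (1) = s^6 - 6*s^5 - 45*s^4 + 278*s^3 - 348*s^2 - 216*s + 448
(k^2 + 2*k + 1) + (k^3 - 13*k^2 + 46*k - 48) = k^3 - 12*k^2 + 48*k - 47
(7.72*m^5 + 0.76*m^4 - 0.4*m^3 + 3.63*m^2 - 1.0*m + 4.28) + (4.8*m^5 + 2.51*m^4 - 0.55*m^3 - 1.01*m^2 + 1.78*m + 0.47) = 12.52*m^5 + 3.27*m^4 - 0.95*m^3 + 2.62*m^2 + 0.78*m + 4.75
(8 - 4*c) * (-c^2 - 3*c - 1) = 4*c^3 + 4*c^2 - 20*c - 8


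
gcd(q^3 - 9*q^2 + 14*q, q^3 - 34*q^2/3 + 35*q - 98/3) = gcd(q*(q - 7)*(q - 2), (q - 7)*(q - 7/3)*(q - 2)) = q^2 - 9*q + 14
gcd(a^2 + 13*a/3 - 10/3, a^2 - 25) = a + 5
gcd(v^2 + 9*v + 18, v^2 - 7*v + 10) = 1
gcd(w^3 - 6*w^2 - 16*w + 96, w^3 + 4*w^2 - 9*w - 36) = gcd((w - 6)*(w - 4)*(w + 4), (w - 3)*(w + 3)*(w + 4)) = w + 4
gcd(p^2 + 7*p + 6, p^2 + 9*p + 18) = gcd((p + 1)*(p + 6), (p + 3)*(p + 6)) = p + 6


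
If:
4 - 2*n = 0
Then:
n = 2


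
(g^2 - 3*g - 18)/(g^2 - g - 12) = (g - 6)/(g - 4)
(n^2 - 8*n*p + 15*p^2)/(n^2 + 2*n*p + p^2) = (n^2 - 8*n*p + 15*p^2)/(n^2 + 2*n*p + p^2)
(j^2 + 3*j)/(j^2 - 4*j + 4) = j*(j + 3)/(j^2 - 4*j + 4)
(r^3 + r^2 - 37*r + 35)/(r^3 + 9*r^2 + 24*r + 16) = (r^3 + r^2 - 37*r + 35)/(r^3 + 9*r^2 + 24*r + 16)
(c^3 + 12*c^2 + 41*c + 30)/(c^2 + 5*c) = c + 7 + 6/c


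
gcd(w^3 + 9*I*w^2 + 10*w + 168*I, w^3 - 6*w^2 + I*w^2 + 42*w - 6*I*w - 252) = w + 7*I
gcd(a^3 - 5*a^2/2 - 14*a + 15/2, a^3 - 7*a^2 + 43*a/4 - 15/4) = a^2 - 11*a/2 + 5/2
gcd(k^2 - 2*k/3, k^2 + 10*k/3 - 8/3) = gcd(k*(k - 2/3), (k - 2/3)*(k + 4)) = k - 2/3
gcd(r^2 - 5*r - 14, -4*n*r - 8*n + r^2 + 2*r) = r + 2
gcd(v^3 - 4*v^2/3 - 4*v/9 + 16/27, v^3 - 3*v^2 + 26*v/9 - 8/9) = v^2 - 2*v + 8/9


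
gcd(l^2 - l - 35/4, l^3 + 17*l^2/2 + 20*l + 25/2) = l + 5/2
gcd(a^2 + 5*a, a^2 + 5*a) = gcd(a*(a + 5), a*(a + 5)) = a^2 + 5*a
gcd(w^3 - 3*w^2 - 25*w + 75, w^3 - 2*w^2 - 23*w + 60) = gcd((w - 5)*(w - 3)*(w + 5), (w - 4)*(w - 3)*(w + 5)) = w^2 + 2*w - 15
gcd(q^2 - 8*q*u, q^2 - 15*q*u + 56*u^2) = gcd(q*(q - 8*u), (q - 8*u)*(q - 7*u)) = q - 8*u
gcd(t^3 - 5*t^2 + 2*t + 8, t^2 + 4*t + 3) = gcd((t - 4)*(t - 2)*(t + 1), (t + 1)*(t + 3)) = t + 1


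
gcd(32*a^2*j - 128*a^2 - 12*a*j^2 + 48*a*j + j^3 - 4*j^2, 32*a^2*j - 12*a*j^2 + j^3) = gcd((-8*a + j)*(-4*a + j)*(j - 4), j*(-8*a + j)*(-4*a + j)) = 32*a^2 - 12*a*j + j^2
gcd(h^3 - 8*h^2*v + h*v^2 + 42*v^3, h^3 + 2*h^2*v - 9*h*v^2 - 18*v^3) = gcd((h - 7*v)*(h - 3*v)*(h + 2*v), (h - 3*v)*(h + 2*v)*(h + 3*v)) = -h^2 + h*v + 6*v^2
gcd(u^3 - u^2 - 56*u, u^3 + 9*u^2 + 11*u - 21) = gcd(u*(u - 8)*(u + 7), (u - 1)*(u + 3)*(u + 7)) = u + 7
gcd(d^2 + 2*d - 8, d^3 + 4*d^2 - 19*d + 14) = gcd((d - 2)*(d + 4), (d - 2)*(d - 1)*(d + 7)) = d - 2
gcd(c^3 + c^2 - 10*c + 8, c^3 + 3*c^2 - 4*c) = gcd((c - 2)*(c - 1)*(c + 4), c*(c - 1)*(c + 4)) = c^2 + 3*c - 4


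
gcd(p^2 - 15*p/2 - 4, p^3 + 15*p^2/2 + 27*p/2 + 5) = p + 1/2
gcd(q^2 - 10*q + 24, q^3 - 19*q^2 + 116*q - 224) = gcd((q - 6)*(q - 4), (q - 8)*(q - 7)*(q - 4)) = q - 4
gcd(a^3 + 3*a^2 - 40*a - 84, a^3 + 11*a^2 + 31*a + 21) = a + 7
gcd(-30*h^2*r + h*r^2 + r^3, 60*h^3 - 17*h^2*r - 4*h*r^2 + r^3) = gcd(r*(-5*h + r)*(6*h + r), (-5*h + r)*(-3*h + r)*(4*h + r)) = -5*h + r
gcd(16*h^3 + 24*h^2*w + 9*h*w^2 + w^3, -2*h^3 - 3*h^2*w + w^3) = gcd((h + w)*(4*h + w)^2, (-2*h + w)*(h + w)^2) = h + w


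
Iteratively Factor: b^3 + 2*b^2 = (b)*(b^2 + 2*b) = b*(b + 2)*(b)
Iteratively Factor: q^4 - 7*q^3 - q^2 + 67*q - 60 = (q - 1)*(q^3 - 6*q^2 - 7*q + 60) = (q - 5)*(q - 1)*(q^2 - q - 12) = (q - 5)*(q - 4)*(q - 1)*(q + 3)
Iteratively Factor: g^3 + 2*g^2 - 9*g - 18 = (g - 3)*(g^2 + 5*g + 6) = (g - 3)*(g + 3)*(g + 2)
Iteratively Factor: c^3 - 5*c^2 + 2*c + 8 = (c - 4)*(c^2 - c - 2) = (c - 4)*(c + 1)*(c - 2)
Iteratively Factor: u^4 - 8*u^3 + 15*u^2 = (u)*(u^3 - 8*u^2 + 15*u) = u*(u - 5)*(u^2 - 3*u) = u^2*(u - 5)*(u - 3)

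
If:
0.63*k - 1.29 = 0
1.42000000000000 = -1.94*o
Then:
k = 2.05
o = -0.73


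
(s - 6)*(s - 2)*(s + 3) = s^3 - 5*s^2 - 12*s + 36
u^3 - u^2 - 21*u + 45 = (u - 3)^2*(u + 5)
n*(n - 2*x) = n^2 - 2*n*x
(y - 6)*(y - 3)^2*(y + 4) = y^4 - 8*y^3 - 3*y^2 + 126*y - 216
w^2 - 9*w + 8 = (w - 8)*(w - 1)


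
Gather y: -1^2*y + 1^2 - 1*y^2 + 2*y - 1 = -y^2 + y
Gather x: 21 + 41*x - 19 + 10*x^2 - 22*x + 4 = 10*x^2 + 19*x + 6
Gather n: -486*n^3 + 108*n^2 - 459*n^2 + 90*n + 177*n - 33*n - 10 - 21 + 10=-486*n^3 - 351*n^2 + 234*n - 21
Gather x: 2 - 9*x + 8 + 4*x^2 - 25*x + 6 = 4*x^2 - 34*x + 16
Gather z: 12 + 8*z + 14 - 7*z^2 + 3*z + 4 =-7*z^2 + 11*z + 30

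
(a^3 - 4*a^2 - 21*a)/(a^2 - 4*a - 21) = a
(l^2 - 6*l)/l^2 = (l - 6)/l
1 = 1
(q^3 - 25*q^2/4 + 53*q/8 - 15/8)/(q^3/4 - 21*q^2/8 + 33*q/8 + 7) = (8*q^3 - 50*q^2 + 53*q - 15)/(2*q^3 - 21*q^2 + 33*q + 56)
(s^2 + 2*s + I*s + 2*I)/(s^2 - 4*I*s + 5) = (s + 2)/(s - 5*I)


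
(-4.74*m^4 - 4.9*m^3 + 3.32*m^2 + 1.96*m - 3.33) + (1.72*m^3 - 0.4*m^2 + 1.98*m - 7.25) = -4.74*m^4 - 3.18*m^3 + 2.92*m^2 + 3.94*m - 10.58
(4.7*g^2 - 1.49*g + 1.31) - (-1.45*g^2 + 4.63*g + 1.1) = 6.15*g^2 - 6.12*g + 0.21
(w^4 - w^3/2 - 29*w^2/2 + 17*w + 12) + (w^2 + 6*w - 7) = w^4 - w^3/2 - 27*w^2/2 + 23*w + 5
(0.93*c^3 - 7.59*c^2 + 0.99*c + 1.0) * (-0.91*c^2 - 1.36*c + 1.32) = -0.8463*c^5 + 5.6421*c^4 + 10.6491*c^3 - 12.2752*c^2 - 0.0532000000000001*c + 1.32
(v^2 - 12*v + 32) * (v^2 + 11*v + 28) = v^4 - v^3 - 72*v^2 + 16*v + 896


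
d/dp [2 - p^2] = -2*p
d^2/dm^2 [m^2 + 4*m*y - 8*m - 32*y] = 2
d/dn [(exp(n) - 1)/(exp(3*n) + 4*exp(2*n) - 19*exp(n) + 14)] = (-2*exp(n) - 5)*exp(n)/(exp(4*n) + 10*exp(3*n) - 3*exp(2*n) - 140*exp(n) + 196)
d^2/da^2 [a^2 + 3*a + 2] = 2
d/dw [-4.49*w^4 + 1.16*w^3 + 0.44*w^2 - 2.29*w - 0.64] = -17.96*w^3 + 3.48*w^2 + 0.88*w - 2.29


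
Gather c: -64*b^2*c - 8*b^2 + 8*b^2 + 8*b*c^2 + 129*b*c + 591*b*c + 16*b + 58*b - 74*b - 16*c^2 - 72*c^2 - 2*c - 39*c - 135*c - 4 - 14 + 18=c^2*(8*b - 88) + c*(-64*b^2 + 720*b - 176)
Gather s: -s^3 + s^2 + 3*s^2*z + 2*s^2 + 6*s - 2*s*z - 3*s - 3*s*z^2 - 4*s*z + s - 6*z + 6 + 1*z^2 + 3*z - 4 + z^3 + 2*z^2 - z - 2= -s^3 + s^2*(3*z + 3) + s*(-3*z^2 - 6*z + 4) + z^3 + 3*z^2 - 4*z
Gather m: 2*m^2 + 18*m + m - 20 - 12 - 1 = 2*m^2 + 19*m - 33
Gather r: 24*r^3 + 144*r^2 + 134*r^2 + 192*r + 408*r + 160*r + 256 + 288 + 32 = 24*r^3 + 278*r^2 + 760*r + 576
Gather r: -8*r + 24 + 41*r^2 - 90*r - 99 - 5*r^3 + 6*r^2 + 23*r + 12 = -5*r^3 + 47*r^2 - 75*r - 63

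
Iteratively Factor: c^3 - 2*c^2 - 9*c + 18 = (c - 2)*(c^2 - 9) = (c - 2)*(c + 3)*(c - 3)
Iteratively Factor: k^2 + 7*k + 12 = (k + 4)*(k + 3)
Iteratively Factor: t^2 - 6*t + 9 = (t - 3)*(t - 3)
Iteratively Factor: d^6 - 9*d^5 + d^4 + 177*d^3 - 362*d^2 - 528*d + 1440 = (d - 3)*(d^5 - 6*d^4 - 17*d^3 + 126*d^2 + 16*d - 480) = (d - 4)*(d - 3)*(d^4 - 2*d^3 - 25*d^2 + 26*d + 120) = (d - 4)*(d - 3)*(d + 4)*(d^3 - 6*d^2 - d + 30) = (d - 4)*(d - 3)^2*(d + 4)*(d^2 - 3*d - 10) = (d - 5)*(d - 4)*(d - 3)^2*(d + 4)*(d + 2)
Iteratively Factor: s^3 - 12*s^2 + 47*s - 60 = (s - 5)*(s^2 - 7*s + 12) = (s - 5)*(s - 3)*(s - 4)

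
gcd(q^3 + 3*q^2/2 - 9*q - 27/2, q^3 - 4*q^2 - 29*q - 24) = q + 3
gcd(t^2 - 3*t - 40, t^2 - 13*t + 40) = t - 8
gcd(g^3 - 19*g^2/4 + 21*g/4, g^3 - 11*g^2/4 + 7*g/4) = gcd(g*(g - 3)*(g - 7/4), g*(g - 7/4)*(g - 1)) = g^2 - 7*g/4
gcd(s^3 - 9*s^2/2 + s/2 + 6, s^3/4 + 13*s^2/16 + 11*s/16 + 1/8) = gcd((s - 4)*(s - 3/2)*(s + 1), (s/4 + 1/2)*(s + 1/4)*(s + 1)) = s + 1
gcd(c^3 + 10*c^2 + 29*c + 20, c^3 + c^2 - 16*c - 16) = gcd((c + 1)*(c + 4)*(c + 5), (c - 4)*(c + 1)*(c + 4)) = c^2 + 5*c + 4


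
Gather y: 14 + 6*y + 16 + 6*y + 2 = 12*y + 32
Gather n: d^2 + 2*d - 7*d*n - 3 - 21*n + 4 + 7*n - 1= d^2 + 2*d + n*(-7*d - 14)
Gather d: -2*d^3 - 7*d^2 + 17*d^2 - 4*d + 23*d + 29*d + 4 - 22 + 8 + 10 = -2*d^3 + 10*d^2 + 48*d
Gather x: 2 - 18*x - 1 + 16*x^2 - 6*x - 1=16*x^2 - 24*x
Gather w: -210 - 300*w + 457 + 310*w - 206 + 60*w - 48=70*w - 7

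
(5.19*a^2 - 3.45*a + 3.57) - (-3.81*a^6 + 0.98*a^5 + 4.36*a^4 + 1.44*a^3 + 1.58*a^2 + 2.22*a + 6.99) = 3.81*a^6 - 0.98*a^5 - 4.36*a^4 - 1.44*a^3 + 3.61*a^2 - 5.67*a - 3.42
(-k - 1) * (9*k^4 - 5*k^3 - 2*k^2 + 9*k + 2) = -9*k^5 - 4*k^4 + 7*k^3 - 7*k^2 - 11*k - 2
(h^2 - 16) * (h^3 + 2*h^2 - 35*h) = h^5 + 2*h^4 - 51*h^3 - 32*h^2 + 560*h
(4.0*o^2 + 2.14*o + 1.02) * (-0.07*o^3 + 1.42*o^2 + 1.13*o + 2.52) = -0.28*o^5 + 5.5302*o^4 + 7.4874*o^3 + 13.9466*o^2 + 6.5454*o + 2.5704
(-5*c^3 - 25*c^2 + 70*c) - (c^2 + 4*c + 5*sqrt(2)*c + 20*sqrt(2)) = -5*c^3 - 26*c^2 - 5*sqrt(2)*c + 66*c - 20*sqrt(2)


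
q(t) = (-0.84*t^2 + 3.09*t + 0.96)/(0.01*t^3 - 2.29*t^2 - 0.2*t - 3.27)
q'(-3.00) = 0.05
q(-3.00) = 0.67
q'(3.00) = 0.14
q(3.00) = -0.11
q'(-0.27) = -1.05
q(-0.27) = -0.02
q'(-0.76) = -0.67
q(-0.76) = 0.42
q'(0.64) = -0.03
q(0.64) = -0.60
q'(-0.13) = -1.03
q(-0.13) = -0.17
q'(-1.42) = -0.16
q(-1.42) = 0.67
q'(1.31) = 0.28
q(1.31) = -0.48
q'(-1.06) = -0.38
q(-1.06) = 0.58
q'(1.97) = 0.24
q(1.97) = -0.30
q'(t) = (3.09 - 1.68*t)/(0.01*t^3 - 2.29*t^2 - 0.2*t - 3.27) + (-0.84*t^2 + 3.09*t + 0.96)*(-0.03*t^2 + 4.58*t + 0.2)/(0.01*t^3 - 2.29*t^2 - 0.2*t - 3.27)^2 = (0.0084*t^4 - 0.0617999999999999*t^3 + 7.2153*t^2 + 9.8904*t - 9.9123)/(0.0001*t^6 - 0.0458*t^5 + 5.2401*t^4 + 0.8506*t^3 + 15.0166*t^2 + 1.308*t + 10.6929)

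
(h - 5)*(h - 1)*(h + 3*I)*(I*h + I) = I*h^4 - 3*h^3 - 5*I*h^3 + 15*h^2 - I*h^2 + 3*h + 5*I*h - 15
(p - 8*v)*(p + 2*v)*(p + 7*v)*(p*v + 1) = p^4*v + p^3*v^2 + p^3 - 58*p^2*v^3 + p^2*v - 112*p*v^4 - 58*p*v^2 - 112*v^3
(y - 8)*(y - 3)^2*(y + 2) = y^4 - 12*y^3 + 29*y^2 + 42*y - 144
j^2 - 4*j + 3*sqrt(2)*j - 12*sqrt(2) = (j - 4)*(j + 3*sqrt(2))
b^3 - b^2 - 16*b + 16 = (b - 4)*(b - 1)*(b + 4)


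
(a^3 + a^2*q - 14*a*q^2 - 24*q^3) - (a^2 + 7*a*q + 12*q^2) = a^3 + a^2*q - a^2 - 14*a*q^2 - 7*a*q - 24*q^3 - 12*q^2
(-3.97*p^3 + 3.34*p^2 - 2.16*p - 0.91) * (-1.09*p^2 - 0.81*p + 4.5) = 4.3273*p^5 - 0.4249*p^4 - 18.216*p^3 + 17.7715*p^2 - 8.9829*p - 4.095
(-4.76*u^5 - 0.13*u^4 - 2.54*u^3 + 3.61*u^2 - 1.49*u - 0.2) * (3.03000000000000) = -14.4228*u^5 - 0.3939*u^4 - 7.6962*u^3 + 10.9383*u^2 - 4.5147*u - 0.606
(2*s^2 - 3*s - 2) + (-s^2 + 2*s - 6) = s^2 - s - 8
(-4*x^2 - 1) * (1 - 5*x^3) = 20*x^5 + 5*x^3 - 4*x^2 - 1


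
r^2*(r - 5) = r^3 - 5*r^2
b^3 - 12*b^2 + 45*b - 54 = (b - 6)*(b - 3)^2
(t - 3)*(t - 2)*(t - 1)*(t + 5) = t^4 - t^3 - 19*t^2 + 49*t - 30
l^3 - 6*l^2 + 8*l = l*(l - 4)*(l - 2)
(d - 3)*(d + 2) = d^2 - d - 6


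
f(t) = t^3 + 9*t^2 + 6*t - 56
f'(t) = 3*t^2 + 18*t + 6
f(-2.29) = -34.55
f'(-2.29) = -19.49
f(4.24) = 207.46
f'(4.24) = 136.25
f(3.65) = 134.43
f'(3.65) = 111.67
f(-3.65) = -6.62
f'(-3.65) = -19.73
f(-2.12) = -37.80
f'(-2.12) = -18.68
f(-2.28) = -34.75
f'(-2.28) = -19.44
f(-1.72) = -44.78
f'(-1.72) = -16.08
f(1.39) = -27.59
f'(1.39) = 36.82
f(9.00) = 1456.00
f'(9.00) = 411.00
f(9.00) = 1456.00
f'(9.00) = 411.00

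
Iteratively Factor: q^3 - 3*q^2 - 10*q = (q - 5)*(q^2 + 2*q) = (q - 5)*(q + 2)*(q)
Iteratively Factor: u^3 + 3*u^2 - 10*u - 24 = (u + 2)*(u^2 + u - 12) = (u + 2)*(u + 4)*(u - 3)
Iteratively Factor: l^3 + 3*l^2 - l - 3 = (l + 3)*(l^2 - 1) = (l + 1)*(l + 3)*(l - 1)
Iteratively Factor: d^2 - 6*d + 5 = (d - 1)*(d - 5)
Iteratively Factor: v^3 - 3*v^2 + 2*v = (v)*(v^2 - 3*v + 2) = v*(v - 1)*(v - 2)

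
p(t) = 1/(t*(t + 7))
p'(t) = -1/(t*(t + 7)^2) - 1/(t^2*(t + 7))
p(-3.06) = -0.08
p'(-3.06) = -0.01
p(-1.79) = -0.11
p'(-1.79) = -0.04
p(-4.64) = -0.09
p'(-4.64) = 0.02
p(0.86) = 0.15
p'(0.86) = -0.19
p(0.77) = 0.17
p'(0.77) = -0.24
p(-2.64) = -0.09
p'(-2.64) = -0.01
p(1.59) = 0.07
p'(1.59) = -0.05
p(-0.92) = -0.18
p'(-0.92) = -0.16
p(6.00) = 0.01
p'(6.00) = 0.00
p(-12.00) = 0.02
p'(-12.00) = 0.00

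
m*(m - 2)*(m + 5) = m^3 + 3*m^2 - 10*m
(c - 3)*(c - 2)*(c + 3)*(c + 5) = c^4 + 3*c^3 - 19*c^2 - 27*c + 90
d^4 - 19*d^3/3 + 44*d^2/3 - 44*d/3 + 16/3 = (d - 2)^2*(d - 4/3)*(d - 1)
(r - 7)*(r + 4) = r^2 - 3*r - 28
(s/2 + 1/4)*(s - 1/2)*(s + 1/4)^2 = s^4/2 + s^3/4 - 3*s^2/32 - s/16 - 1/128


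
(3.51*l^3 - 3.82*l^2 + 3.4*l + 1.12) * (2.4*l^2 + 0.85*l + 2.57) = 8.424*l^5 - 6.1845*l^4 + 13.9337*l^3 - 4.2394*l^2 + 9.69*l + 2.8784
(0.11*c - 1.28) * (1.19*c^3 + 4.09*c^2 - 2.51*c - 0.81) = 0.1309*c^4 - 1.0733*c^3 - 5.5113*c^2 + 3.1237*c + 1.0368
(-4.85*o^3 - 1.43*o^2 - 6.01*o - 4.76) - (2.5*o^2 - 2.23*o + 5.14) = -4.85*o^3 - 3.93*o^2 - 3.78*o - 9.9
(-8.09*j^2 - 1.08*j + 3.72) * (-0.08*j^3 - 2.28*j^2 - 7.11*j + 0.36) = 0.6472*j^5 + 18.5316*j^4 + 59.6847*j^3 - 3.7152*j^2 - 26.838*j + 1.3392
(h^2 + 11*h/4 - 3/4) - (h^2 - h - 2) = 15*h/4 + 5/4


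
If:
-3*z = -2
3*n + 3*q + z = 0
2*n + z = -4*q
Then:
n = -1/9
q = -1/9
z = 2/3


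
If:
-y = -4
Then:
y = 4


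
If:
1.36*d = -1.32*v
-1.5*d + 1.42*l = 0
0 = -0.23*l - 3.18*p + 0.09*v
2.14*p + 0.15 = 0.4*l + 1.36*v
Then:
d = -0.20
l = -0.21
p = 0.02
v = 0.21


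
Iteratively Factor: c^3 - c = (c + 1)*(c^2 - c) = (c - 1)*(c + 1)*(c)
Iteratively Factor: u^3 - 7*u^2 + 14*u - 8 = (u - 4)*(u^2 - 3*u + 2) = (u - 4)*(u - 1)*(u - 2)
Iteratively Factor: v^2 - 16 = (v + 4)*(v - 4)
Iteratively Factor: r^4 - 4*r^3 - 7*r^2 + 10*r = (r + 2)*(r^3 - 6*r^2 + 5*r) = (r - 5)*(r + 2)*(r^2 - r) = (r - 5)*(r - 1)*(r + 2)*(r)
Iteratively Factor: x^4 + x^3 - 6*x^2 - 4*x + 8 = (x - 1)*(x^3 + 2*x^2 - 4*x - 8) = (x - 1)*(x + 2)*(x^2 - 4) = (x - 2)*(x - 1)*(x + 2)*(x + 2)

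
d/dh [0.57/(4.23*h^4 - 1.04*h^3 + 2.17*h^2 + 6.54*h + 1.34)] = (-9.6444*h^3 + 1.7784*h^2 - 2.4738*h - 3.7278)/(4.23*h^4 - 1.04*h^3 + 2.17*h^2 + 6.54*h + 1.34)^2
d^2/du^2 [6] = 0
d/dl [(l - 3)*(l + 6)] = 2*l + 3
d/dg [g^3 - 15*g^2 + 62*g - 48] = 3*g^2 - 30*g + 62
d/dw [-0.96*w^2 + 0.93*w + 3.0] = 0.93 - 1.92*w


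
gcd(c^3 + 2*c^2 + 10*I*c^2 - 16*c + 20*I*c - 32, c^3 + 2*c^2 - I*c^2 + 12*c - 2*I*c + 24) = c + 2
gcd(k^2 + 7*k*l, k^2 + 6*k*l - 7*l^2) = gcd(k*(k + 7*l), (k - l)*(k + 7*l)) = k + 7*l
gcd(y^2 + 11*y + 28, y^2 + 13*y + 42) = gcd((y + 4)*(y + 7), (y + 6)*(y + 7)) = y + 7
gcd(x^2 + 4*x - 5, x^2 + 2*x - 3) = x - 1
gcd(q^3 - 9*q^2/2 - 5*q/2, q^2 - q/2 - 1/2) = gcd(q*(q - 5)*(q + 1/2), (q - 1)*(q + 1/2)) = q + 1/2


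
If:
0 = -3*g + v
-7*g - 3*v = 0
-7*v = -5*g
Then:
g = 0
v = 0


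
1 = 1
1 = 1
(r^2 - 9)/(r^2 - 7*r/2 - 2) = 2*(9 - r^2)/(-2*r^2 + 7*r + 4)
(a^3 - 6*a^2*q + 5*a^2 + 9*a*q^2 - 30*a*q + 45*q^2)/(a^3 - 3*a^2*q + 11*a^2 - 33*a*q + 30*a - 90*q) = (a - 3*q)/(a + 6)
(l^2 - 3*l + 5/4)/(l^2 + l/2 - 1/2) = (l - 5/2)/(l + 1)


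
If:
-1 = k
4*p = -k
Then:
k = -1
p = 1/4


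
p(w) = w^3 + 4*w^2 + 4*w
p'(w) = 3*w^2 + 8*w + 4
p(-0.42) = -1.05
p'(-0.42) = 1.17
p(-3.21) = -4.70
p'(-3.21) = 9.23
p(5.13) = 260.79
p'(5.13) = 123.99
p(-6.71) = -148.86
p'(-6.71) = 85.39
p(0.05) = 0.21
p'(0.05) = 4.41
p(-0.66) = -1.19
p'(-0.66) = 0.03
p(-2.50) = -0.62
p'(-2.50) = 2.75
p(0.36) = 2.01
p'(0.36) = 7.27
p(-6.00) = -96.00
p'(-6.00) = 64.00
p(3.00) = 75.00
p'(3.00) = 55.00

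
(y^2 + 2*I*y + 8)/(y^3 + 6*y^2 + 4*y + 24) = (y + 4*I)/(y^2 + 2*y*(3 + I) + 12*I)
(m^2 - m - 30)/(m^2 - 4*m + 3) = (m^2 - m - 30)/(m^2 - 4*m + 3)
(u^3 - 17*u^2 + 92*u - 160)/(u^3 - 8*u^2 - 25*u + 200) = (u - 4)/(u + 5)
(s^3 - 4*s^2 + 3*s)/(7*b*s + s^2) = (s^2 - 4*s + 3)/(7*b + s)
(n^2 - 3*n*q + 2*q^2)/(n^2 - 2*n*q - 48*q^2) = (-n^2 + 3*n*q - 2*q^2)/(-n^2 + 2*n*q + 48*q^2)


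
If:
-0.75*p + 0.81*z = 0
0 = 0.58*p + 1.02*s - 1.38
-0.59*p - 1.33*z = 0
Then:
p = 0.00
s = 1.35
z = 0.00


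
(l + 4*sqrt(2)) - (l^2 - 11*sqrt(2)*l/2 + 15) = -l^2 + l + 11*sqrt(2)*l/2 - 15 + 4*sqrt(2)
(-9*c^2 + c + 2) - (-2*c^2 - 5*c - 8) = -7*c^2 + 6*c + 10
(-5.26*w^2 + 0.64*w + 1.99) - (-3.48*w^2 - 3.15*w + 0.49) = -1.78*w^2 + 3.79*w + 1.5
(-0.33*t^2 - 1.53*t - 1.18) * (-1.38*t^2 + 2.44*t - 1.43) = 0.4554*t^4 + 1.3062*t^3 - 1.6329*t^2 - 0.6913*t + 1.6874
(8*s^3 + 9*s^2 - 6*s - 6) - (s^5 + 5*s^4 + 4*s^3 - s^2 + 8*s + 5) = -s^5 - 5*s^4 + 4*s^3 + 10*s^2 - 14*s - 11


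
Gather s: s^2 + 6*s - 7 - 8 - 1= s^2 + 6*s - 16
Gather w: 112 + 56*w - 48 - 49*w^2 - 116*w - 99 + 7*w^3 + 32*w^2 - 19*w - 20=7*w^3 - 17*w^2 - 79*w - 55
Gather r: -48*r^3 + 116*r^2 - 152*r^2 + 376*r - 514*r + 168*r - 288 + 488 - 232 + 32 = -48*r^3 - 36*r^2 + 30*r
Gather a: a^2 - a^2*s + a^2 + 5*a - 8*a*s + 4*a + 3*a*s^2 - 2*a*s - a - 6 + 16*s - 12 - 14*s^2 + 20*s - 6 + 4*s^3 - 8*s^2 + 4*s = a^2*(2 - s) + a*(3*s^2 - 10*s + 8) + 4*s^3 - 22*s^2 + 40*s - 24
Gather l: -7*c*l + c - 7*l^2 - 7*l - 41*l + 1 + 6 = c - 7*l^2 + l*(-7*c - 48) + 7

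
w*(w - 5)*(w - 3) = w^3 - 8*w^2 + 15*w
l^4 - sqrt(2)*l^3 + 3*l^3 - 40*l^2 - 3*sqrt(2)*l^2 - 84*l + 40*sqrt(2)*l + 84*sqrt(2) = (l - 6)*(l + 2)*(l + 7)*(l - sqrt(2))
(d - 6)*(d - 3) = d^2 - 9*d + 18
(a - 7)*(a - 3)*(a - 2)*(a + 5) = a^4 - 7*a^3 - 19*a^2 + 163*a - 210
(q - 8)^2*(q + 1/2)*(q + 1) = q^4 - 29*q^3/2 + 81*q^2/2 + 88*q + 32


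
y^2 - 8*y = y*(y - 8)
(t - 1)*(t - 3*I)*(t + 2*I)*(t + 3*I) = t^4 - t^3 + 2*I*t^3 + 9*t^2 - 2*I*t^2 - 9*t + 18*I*t - 18*I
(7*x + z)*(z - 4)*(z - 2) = 7*x*z^2 - 42*x*z + 56*x + z^3 - 6*z^2 + 8*z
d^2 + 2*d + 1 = (d + 1)^2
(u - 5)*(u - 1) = u^2 - 6*u + 5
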